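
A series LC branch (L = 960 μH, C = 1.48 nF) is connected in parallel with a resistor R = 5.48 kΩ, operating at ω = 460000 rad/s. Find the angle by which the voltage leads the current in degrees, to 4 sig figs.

-79.38°

X_L = ωL = 441.6 Ω
X_C = 1/(ωC) = 1469 Ω
Branch 1: Z₁ = R = 5480 Ω
Branch 2 (series LC): Z₂ = j(X_L − X_C) = −j1027 Ω
Parallel: Z = Z₁Z₂/(Z₁+Z₂), |Z| = 1010 Ω, ∠Z = -79.38°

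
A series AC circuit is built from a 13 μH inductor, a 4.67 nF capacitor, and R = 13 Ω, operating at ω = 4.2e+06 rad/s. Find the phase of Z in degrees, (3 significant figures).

15.5°

X_L = ωL = 54.6 Ω
X_C = 1/(ωC) = 51.0 Ω
Net reactance X = X_L − X_C = 3.62 Ω
Z = 13.0 + j3.62 Ω
|Z| = √(13.0² + 3.62²) = 13.5 Ω
∠Z = arctan(3.62/13.0) = 15.5°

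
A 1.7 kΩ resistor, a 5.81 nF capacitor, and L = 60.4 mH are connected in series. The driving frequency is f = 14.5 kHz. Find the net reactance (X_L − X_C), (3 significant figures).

3610 Ω

ω = 2πf = 91110 rad/s
X_L = ωL = 5500 Ω
X_C = 1/(ωC) = 1890 Ω
X = 5500 − 1890 = 3610 Ω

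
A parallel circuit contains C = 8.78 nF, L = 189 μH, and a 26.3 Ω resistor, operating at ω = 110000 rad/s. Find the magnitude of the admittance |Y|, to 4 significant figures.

X_L = ωL = 20.79 Ω
X_C = 1/(ωC) = 1035 Ω
Parallel: admittances add. Y = 1/R + 1/(jωL) + jωC
Y = (0.03802 − j0.04713) S
|Y| = 0.06056 S → |Z| = 1/|Y| = 16.51 Ω, ∠Z = −∠Y = 51.11°

60.56 mS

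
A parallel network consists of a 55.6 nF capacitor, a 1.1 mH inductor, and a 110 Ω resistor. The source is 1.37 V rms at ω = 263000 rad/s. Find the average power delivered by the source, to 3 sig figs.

17.1 mW

X_L = ωL = 289 Ω
X_C = 1/(ωC) = 68.4 Ω
Parallel: admittances add. Y = 1/R + 1/(jωL) + jωC
Y = (0.00909 + j0.0112) S
|Y| = 0.0144 S → |Z| = 1/|Y| = 69.4 Ω, ∠Z = −∠Y = -50.8°
I = V/|Z| = 19.7 mA
P = VI cos φ = 1.37 × 0.0197 × cos(-50.8°) = 17.1 mW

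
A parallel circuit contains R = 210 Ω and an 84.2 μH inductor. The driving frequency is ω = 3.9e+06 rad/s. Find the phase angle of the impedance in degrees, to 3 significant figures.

32.6°

X_L = ωL = 328 Ω
Parallel: admittances add. Y = 1/R + 1/(jωL)
Y = (0.00476 − j0.00305) S
|Y| = 0.00565 S → |Z| = 1/|Y| = 177 Ω, ∠Z = −∠Y = 32.6°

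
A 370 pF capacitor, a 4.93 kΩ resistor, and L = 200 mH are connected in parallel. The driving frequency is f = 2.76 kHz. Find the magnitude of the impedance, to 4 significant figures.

ω = 2πf = 17340 rad/s
X_L = ωL = 3468 Ω
X_C = 1/(ωC) = 155900 Ω
Parallel: admittances add. Y = 1/R + 1/(jωL) + jωC
Y = (0.0002028 − j0.0002819) S
|Y| = 0.0003473 S → |Z| = 1/|Y| = 2879 Ω, ∠Z = −∠Y = 54.26°

2879 Ω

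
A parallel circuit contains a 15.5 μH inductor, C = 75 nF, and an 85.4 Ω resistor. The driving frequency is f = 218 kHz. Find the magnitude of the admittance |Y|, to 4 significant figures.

ω = 2πf = 1.37e+06 rad/s
X_L = ωL = 21.23 Ω
X_C = 1/(ωC) = 9.734 Ω
Parallel: admittances add. Y = 1/R + 1/(jωL) + jωC
Y = (0.01171 + j0.05563) S
|Y| = 0.05685 S → |Z| = 1/|Y| = 17.59 Ω, ∠Z = −∠Y = -78.11°

56.85 mS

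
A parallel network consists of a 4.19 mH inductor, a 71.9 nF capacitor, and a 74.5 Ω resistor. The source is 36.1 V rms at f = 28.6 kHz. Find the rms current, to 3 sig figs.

ω = 2πf = 179700 rad/s
X_L = ωL = 753 Ω
X_C = 1/(ωC) = 77.4 Ω
Parallel: admittances add. Y = 1/R + 1/(jωL) + jωC
Y = (0.0134 + j0.0116) S
|Y| = 0.0177 S → |Z| = 1/|Y| = 56.4 Ω, ∠Z = −∠Y = -40.8°
I = V/|Z| = 36.1/56.4 = 640 mA

640 mA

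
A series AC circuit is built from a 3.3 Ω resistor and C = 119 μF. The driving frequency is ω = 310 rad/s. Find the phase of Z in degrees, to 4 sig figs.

X_C = 1/(ωC) = 27.11 Ω
Z = 3.300 − j27.11 Ω
|Z| = √(3.300² + 27.11²) = 27.31 Ω
∠Z = arctan(-27.11/3.300) = -83.06°

-83.06°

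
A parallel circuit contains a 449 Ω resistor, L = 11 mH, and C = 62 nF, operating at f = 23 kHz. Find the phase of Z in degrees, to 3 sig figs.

-75.0°

ω = 2πf = 144500 rad/s
X_L = ωL = 1590 Ω
X_C = 1/(ωC) = 112 Ω
Parallel: admittances add. Y = 1/R + 1/(jωL) + jωC
Y = (0.00223 + j0.00833) S
|Y| = 0.00862 S → |Z| = 1/|Y| = 116 Ω, ∠Z = −∠Y = -75.0°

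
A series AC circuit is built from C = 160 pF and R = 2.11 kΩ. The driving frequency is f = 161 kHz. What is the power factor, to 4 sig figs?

ω = 2πf = 1.012e+06 rad/s
X_C = 1/(ωC) = 6178 Ω
Z = 2110 − j6178 Ω
|Z| = √(2110² + 6178²) = 6529 Ω
∠Z = arctan(-6178/2110) = -71.14°
cos φ = cos(-71.14°) = 0.3232

0.3232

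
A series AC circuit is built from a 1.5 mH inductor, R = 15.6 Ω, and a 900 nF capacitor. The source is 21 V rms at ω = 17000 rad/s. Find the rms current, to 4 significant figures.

X_L = ωL = 25.50 Ω
X_C = 1/(ωC) = 65.36 Ω
Net reactance X = X_L − X_C = -39.86 Ω
Z = 15.60 − j39.86 Ω
|Z| = √(15.60² + 39.86²) = 42.80 Ω
I = V/|Z| = 21/42.80 = 490.6 mA

490.6 mA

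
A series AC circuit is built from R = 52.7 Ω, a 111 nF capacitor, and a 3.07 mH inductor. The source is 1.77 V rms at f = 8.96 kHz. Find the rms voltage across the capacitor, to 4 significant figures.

ω = 2πf = 56300 rad/s
X_L = ωL = 172.8 Ω
X_C = 1/(ωC) = 160.0 Ω
Net reactance X = X_L − X_C = 12.81 Ω
Z = 52.70 + j12.81 Ω
|Z| = √(52.70² + 12.81²) = 54.23 Ω
I = V/|Z| = 32.64 mA
V_C = I·|Z_C| = 0.03264 × 160.0 = 5.223 V

5.223 V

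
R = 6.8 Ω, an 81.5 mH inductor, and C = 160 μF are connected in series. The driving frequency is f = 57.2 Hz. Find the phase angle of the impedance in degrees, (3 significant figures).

ω = 2πf = 359.4 rad/s
X_L = ωL = 29.3 Ω
X_C = 1/(ωC) = 17.4 Ω
Net reactance X = X_L − X_C = 11.9 Ω
Z = 6.80 + j11.9 Ω
|Z| = √(6.80² + 11.9²) = 13.7 Ω
∠Z = arctan(11.9/6.80) = 60.3°

60.3°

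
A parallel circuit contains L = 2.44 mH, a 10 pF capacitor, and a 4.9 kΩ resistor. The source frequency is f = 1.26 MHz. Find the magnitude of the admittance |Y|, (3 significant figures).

ω = 2πf = 7.917e+06 rad/s
X_L = ωL = 19300 Ω
X_C = 1/(ωC) = 12600 Ω
Parallel: admittances add. Y = 1/R + 1/(jωL) + jωC
Y = (0.000204 + j2.74e-05) S
|Y| = 0.000206 S → |Z| = 1/|Y| = 4860 Ω, ∠Z = −∠Y = -7.65°

206 μS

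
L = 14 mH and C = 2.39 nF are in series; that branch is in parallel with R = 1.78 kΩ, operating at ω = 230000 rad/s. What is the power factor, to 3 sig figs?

0.618

X_L = ωL = 3220 Ω
X_C = 1/(ωC) = 1820 Ω
Branch 1: Z₁ = R = 1780 Ω
Branch 2 (series LC): Z₂ = j(X_L − X_C) = j1400 Ω
Parallel: Z = Z₁Z₂/(Z₁+Z₂), |Z| = 1100 Ω, ∠Z = 51.8°
cos φ = cos(51.8°) = 0.618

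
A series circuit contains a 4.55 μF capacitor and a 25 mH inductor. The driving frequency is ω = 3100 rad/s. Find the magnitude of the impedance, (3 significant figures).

6.60 Ω

X_L = ωL = 77.5 Ω
X_C = 1/(ωC) = 70.9 Ω
Net reactance X = X_L − X_C = 6.60 Ω
Z = j6.60 Ω
|Z| = √(0² + 6.60²) = 6.60 Ω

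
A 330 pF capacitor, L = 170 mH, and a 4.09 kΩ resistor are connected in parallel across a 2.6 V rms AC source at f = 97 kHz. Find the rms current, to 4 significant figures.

ω = 2πf = 609500 rad/s
X_L = ωL = 103600 Ω
X_C = 1/(ωC) = 4972 Ω
Parallel: admittances add. Y = 1/R + 1/(jωL) + jωC
Y = (0.0002445 + j0.0001915) S
|Y| = 0.0003106 S → |Z| = 1/|Y| = 3220 Ω, ∠Z = −∠Y = -38.07°
I = V/|Z| = 2.6/3220 = 807.4 μA

807.4 μA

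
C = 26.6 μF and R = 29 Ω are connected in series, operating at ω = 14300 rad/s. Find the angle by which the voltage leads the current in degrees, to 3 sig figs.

X_C = 1/(ωC) = 2.63 Ω
Z = 29.0 − j2.63 Ω
|Z| = √(29.0² + 2.63²) = 29.1 Ω
∠Z = arctan(-2.63/29.0) = -5.18°

-5.18°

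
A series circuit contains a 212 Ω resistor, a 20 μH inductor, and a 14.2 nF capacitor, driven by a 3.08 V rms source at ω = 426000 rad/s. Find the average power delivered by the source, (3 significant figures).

28.9 mW

X_L = ωL = 8.52 Ω
X_C = 1/(ωC) = 165 Ω
Net reactance X = X_L − X_C = -157 Ω
Z = 212 − j157 Ω
|Z| = √(212² + 157²) = 264 Ω
∠Z = arctan(-157/212) = -36.5°
I = V/|Z| = 11.7 mA
P = VI cos φ = 3.08 × 0.0117 × cos(-36.5°) = 28.9 mW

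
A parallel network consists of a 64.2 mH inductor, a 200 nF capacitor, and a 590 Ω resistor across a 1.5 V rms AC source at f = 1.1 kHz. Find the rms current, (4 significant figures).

2.859 mA

ω = 2πf = 6912 rad/s
X_L = ωL = 443.7 Ω
X_C = 1/(ωC) = 723.4 Ω
Parallel: admittances add. Y = 1/R + 1/(jωL) + jωC
Y = (0.001695 − j0.0008714) S
|Y| = 0.001906 S → |Z| = 1/|Y| = 524.7 Ω, ∠Z = −∠Y = 27.21°
I = V/|Z| = 1.5/524.7 = 2.859 mA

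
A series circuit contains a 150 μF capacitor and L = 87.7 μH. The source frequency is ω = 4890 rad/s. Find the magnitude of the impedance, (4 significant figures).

X_L = ωL = 0.4289 Ω
X_C = 1/(ωC) = 1.363 Ω
Net reactance X = X_L − X_C = -0.9345 Ω
Z = − j0.9345 Ω
|Z| = √(0² + 0.9345²) = 0.9345 Ω

0.9345 Ω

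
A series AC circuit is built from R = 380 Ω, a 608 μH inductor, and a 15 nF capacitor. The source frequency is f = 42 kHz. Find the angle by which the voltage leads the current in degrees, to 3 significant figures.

-13.6°

ω = 2πf = 263900 rad/s
X_L = ωL = 160 Ω
X_C = 1/(ωC) = 253 Ω
Net reactance X = X_L − X_C = -92.2 Ω
Z = 380 − j92.2 Ω
|Z| = √(380² + 92.2²) = 391 Ω
∠Z = arctan(-92.2/380) = -13.6°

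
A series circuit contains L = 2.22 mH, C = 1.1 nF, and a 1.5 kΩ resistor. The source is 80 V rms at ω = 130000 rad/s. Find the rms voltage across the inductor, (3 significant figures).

X_L = ωL = 289 Ω
X_C = 1/(ωC) = 6990 Ω
Net reactance X = X_L − X_C = -6700 Ω
Z = 1500 − j6700 Ω
|Z| = √(1500² + 6700²) = 6870 Ω
I = V/|Z| = 11.6 mA
V_L = I·|Z_L| = 0.0116 × 289 = 3.36 V

3.36 V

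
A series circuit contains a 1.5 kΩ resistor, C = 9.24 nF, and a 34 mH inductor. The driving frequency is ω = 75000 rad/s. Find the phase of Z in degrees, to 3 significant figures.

X_L = ωL = 2550 Ω
X_C = 1/(ωC) = 1440 Ω
Net reactance X = X_L − X_C = 1110 Ω
Z = 1500 + j1110 Ω
|Z| = √(1500² + 1110²) = 1860 Ω
∠Z = arctan(1110/1500) = 36.4°

36.4°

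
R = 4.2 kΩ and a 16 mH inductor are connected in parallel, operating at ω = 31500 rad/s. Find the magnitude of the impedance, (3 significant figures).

X_L = ωL = 504 Ω
Parallel: admittances add. Y = 1/R + 1/(jωL)
Y = (0.000238 − j0.00198) S
|Y| = 0.00200 S → |Z| = 1/|Y| = 500 Ω, ∠Z = −∠Y = 83.2°

500 Ω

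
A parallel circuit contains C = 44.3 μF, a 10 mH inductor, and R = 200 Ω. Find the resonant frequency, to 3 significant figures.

ω₀ = 1/√(LC) = 1/√(0.01 × 4.43e-05) = 1502 rad/s
f₀ = ω₀/(2π) = 239 Hz

239 Hz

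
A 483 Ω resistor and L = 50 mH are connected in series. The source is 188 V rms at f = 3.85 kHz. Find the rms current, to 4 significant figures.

144.4 mA

ω = 2πf = 24190 rad/s
X_L = ωL = 1210 Ω
Z = 483.0 + j1210 Ω
|Z| = √(483.0² + 1210²) = 1302 Ω
I = V/|Z| = 188/1302 = 144.4 mA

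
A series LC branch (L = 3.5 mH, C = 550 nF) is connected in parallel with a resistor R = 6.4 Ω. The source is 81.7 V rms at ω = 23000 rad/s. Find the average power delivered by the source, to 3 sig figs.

1.04 kW

X_L = ωL = 80.5 Ω
X_C = 1/(ωC) = 79.1 Ω
Branch 1: Z₁ = R = 6.40 Ω
Branch 2 (series LC): Z₂ = j(X_L − X_C) = j1.45 Ω
Parallel: Z = Z₁Z₂/(Z₁+Z₂), |Z| = 1.41 Ω, ∠Z = 77.2°
I = V/|Z| = 57.8 A
P = VI cos φ = 81.7 × 57.8 × cos(77.2°) = 1.04 kW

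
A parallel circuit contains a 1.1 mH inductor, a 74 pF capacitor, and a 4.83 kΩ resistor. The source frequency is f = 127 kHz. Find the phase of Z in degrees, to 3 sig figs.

ω = 2πf = 798000 rad/s
X_L = ωL = 878 Ω
X_C = 1/(ωC) = 16900 Ω
Parallel: admittances add. Y = 1/R + 1/(jωL) + jωC
Y = (0.000207 − j0.00108) S
|Y| = 0.00110 S → |Z| = 1/|Y| = 909 Ω, ∠Z = −∠Y = 79.1°

79.1°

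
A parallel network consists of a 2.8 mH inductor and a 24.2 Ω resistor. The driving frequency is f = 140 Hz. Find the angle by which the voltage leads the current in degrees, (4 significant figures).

84.19°

ω = 2πf = 879.6 rad/s
X_L = ωL = 2.463 Ω
Parallel: admittances add. Y = 1/R + 1/(jωL)
Y = (0.04132 − j0.4060) S
|Y| = 0.4081 S → |Z| = 1/|Y| = 2.450 Ω, ∠Z = −∠Y = 84.19°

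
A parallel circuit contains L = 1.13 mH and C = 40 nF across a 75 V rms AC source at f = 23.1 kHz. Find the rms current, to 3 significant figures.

ω = 2πf = 145100 rad/s
X_L = ωL = 164 Ω
X_C = 1/(ωC) = 172 Ω
Parallel: admittances add. Y = 1/(jωL) + jωC
Y = (0 − j0.000292) S
|Y| = 0.000292 S → |Z| = 1/|Y| = 3430 Ω, ∠Z = −∠Y = 90.0°
I = V/|Z| = 75/3430 = 21.9 mA

21.9 mA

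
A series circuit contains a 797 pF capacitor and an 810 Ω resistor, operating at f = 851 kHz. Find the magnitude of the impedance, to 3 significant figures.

ω = 2πf = 5.347e+06 rad/s
X_C = 1/(ωC) = 235 Ω
Z = 810 − j235 Ω
|Z| = √(810² + 235²) = 843 Ω

843 Ω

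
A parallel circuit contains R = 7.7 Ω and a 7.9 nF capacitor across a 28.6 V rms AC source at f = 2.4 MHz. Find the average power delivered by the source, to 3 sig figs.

ω = 2πf = 1.508e+07 rad/s
X_C = 1/(ωC) = 8.39 Ω
Parallel: admittances add. Y = 1/R + jωC
Y = (0.130 + j0.119) S
|Y| = 0.176 S → |Z| = 1/|Y| = 5.67 Ω, ∠Z = −∠Y = -42.5°
I = V/|Z| = 5.04 A
P = VI cos φ = 28.6 × 5.04 × cos(-42.5°) = 106 W

106 W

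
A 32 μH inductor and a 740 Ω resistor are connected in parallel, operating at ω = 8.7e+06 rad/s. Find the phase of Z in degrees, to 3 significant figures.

69.4°

X_L = ωL = 278 Ω
Parallel: admittances add. Y = 1/R + 1/(jωL)
Y = (0.00135 − j0.00359) S
|Y| = 0.00384 S → |Z| = 1/|Y| = 261 Ω, ∠Z = −∠Y = 69.4°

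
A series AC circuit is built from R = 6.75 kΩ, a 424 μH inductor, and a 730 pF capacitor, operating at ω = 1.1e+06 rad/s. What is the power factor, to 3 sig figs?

0.993

X_L = ωL = 466 Ω
X_C = 1/(ωC) = 1250 Ω
Net reactance X = X_L − X_C = -779 Ω
Z = 6750 − j779 Ω
|Z| = √(6750² + 779²) = 6790 Ω
∠Z = arctan(-779/6750) = -6.58°
cos φ = cos(-6.58°) = 0.993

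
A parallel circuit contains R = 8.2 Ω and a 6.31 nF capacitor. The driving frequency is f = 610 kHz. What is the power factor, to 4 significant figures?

0.9809

ω = 2πf = 3.833e+06 rad/s
X_C = 1/(ωC) = 41.35 Ω
Parallel: admittances add. Y = 1/R + jωC
Y = (0.1220 + j0.02418) S
|Y| = 0.1243 S → |Z| = 1/|Y| = 8.043 Ω, ∠Z = −∠Y = -11.22°
cos φ = cos(-11.22°) = 0.9809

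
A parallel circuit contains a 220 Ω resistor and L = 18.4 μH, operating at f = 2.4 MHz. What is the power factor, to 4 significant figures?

ω = 2πf = 1.508e+07 rad/s
X_L = ωL = 277.5 Ω
Parallel: admittances add. Y = 1/R + 1/(jωL)
Y = (0.004545 − j0.003604) S
|Y| = 0.005801 S → |Z| = 1/|Y| = 172.4 Ω, ∠Z = −∠Y = 38.41°
cos φ = cos(38.41°) = 0.7836

0.7836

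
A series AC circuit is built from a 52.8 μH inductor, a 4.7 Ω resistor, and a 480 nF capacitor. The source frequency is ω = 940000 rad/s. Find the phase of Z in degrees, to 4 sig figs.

X_L = ωL = 49.63 Ω
X_C = 1/(ωC) = 2.216 Ω
Net reactance X = X_L − X_C = 47.42 Ω
Z = 4.700 + j47.42 Ω
|Z| = √(4.700² + 47.42²) = 47.65 Ω
∠Z = arctan(47.42/4.700) = 84.34°

84.34°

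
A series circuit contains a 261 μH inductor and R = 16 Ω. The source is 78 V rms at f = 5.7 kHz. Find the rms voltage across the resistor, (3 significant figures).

ω = 2πf = 35810 rad/s
X_L = ωL = 9.35 Ω
Z = 16.0 + j9.35 Ω
|Z| = √(16.0² + 9.35²) = 18.5 Ω
I = V/|Z| = 4.21 A
V_R = I·|Z_R| = 4.21 × 16.0 = 67.3 V

67.3 V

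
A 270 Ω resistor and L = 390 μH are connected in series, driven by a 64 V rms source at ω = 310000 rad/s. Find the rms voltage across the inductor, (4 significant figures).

26.16 V

X_L = ωL = 120.9 Ω
Z = 270.0 + j120.9 Ω
|Z| = √(270.0² + 120.9²) = 295.8 Ω
I = V/|Z| = 216.3 mA
V_L = I·|Z_L| = 0.2163 × 120.9 = 26.16 V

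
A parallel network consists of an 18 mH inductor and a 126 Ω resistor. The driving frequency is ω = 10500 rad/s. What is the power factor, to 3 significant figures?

0.832

X_L = ωL = 189 Ω
Parallel: admittances add. Y = 1/R + 1/(jωL)
Y = (0.00794 − j0.00529) S
|Y| = 0.00954 S → |Z| = 1/|Y| = 105 Ω, ∠Z = −∠Y = 33.7°
cos φ = cos(33.7°) = 0.832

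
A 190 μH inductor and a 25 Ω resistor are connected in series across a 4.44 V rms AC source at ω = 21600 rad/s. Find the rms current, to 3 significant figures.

X_L = ωL = 4.10 Ω
Z = 25.0 + j4.10 Ω
|Z| = √(25.0² + 4.10²) = 25.3 Ω
I = V/|Z| = 4.44/25.3 = 175 mA

175 mA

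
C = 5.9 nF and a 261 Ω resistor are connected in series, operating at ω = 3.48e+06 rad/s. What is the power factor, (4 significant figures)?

0.9830

X_C = 1/(ωC) = 48.70 Ω
Z = 261.0 − j48.70 Ω
|Z| = √(261.0² + 48.70²) = 265.5 Ω
∠Z = arctan(-48.70/261.0) = -10.57°
cos φ = cos(-10.57°) = 0.9830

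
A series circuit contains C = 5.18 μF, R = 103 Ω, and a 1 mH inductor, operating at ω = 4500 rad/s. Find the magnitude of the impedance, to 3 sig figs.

X_L = ωL = 4.50 Ω
X_C = 1/(ωC) = 42.9 Ω
Net reactance X = X_L − X_C = -38.4 Ω
Z = 103 − j38.4 Ω
|Z| = √(103² + 38.4²) = 110 Ω

110 Ω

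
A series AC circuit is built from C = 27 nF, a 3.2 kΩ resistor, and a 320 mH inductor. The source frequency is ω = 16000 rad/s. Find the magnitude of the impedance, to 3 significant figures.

X_L = ωL = 5120 Ω
X_C = 1/(ωC) = 2310 Ω
Net reactance X = X_L − X_C = 2810 Ω
Z = 3200 + j2810 Ω
|Z| = √(3200² + 2810²) = 4260 Ω

4260 Ω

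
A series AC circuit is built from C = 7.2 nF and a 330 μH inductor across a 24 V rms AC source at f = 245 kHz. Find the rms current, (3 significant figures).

ω = 2πf = 1.539e+06 rad/s
X_L = ωL = 508 Ω
X_C = 1/(ωC) = 90.2 Ω
Net reactance X = X_L − X_C = 418 Ω
Z = j418 Ω
|Z| = √(0² + 418²) = 418 Ω
I = V/|Z| = 24/418 = 57.4 mA

57.4 mA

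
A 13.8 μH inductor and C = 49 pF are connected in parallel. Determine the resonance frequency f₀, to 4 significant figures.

ω₀ = 1/√(LC) = 1/√(1.38e-05 × 4.9e-11) = 3.846e+07 rad/s
f₀ = ω₀/(2π) = 6.120 MHz

6.120 MHz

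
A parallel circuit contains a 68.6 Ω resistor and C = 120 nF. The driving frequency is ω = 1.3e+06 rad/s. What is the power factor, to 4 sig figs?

X_C = 1/(ωC) = 6.410 Ω
Parallel: admittances add. Y = 1/R + jωC
Y = (0.01458 + j0.1560) S
|Y| = 0.1567 S → |Z| = 1/|Y| = 6.382 Ω, ∠Z = −∠Y = -84.66°
cos φ = cos(-84.66°) = 0.09304

0.09304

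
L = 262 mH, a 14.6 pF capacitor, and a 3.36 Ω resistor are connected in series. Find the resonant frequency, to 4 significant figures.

ω₀ = 1/√(LC) = 1/√(0.262 × 1.46e-11) = 511300 rad/s
f₀ = ω₀/(2π) = 81.38 kHz

81.38 kHz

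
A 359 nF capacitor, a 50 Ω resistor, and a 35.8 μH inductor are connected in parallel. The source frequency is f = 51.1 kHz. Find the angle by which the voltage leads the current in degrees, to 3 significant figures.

ω = 2πf = 321100 rad/s
X_L = ωL = 11.5 Ω
X_C = 1/(ωC) = 8.68 Ω
Parallel: admittances add. Y = 1/R + 1/(jωL) + jωC
Y = (0.0200 + j0.0283) S
|Y| = 0.0346 S → |Z| = 1/|Y| = 28.9 Ω, ∠Z = −∠Y = -54.7°

-54.7°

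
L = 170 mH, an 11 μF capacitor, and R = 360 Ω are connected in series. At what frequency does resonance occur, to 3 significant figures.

116 Hz

ω₀ = 1/√(LC) = 1/√(0.17 × 1.1e-05) = 731.3 rad/s
f₀ = ω₀/(2π) = 116 Hz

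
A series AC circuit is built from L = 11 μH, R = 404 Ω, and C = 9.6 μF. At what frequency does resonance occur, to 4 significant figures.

15.49 kHz

ω₀ = 1/√(LC) = 1/√(1.1e-05 × 9.6e-06) = 97310 rad/s
f₀ = ω₀/(2π) = 15.49 kHz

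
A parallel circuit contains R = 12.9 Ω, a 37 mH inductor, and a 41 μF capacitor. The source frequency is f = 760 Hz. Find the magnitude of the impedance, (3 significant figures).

4.87 Ω

ω = 2πf = 4775 rad/s
X_L = ωL = 177 Ω
X_C = 1/(ωC) = 5.11 Ω
Parallel: admittances add. Y = 1/R + 1/(jωL) + jωC
Y = (0.0775 + j0.190) S
|Y| = 0.205 S → |Z| = 1/|Y| = 4.87 Ω, ∠Z = −∠Y = -67.8°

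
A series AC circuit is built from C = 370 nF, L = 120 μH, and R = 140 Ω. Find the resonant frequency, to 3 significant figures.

ω₀ = 1/√(LC) = 1/√(0.00012 × 3.7e-07) = 150100 rad/s
f₀ = ω₀/(2π) = 23.9 kHz

23.9 kHz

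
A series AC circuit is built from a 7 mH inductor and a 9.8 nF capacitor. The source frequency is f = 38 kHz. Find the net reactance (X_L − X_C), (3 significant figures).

ω = 2πf = 238800 rad/s
X_L = ωL = 1670 Ω
X_C = 1/(ωC) = 427 Ω
X = 1670 − 427 = 1240 Ω

1240 Ω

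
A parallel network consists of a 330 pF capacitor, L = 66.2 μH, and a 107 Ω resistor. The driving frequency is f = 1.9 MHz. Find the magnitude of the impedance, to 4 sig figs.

102.9 Ω

ω = 2πf = 1.194e+07 rad/s
X_L = ωL = 790.3 Ω
X_C = 1/(ωC) = 253.8 Ω
Parallel: admittances add. Y = 1/R + 1/(jωL) + jωC
Y = (0.009346 + j0.002674) S
|Y| = 0.009721 S → |Z| = 1/|Y| = 102.9 Ω, ∠Z = −∠Y = -15.97°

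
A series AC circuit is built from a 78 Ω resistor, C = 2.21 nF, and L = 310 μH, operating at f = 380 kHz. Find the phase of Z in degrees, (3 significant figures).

ω = 2πf = 2.388e+06 rad/s
X_L = ωL = 740 Ω
X_C = 1/(ωC) = 190 Ω
Net reactance X = X_L − X_C = 551 Ω
Z = 78.0 + j551 Ω
|Z| = √(78.0² + 551²) = 556 Ω
∠Z = arctan(551/78.0) = 81.9°

81.9°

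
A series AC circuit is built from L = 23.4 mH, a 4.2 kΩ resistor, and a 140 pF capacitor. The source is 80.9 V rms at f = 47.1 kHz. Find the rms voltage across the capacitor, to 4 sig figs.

110.2 V

ω = 2πf = 295900 rad/s
X_L = ωL = 6925 Ω
X_C = 1/(ωC) = 24140 Ω
Net reactance X = X_L − X_C = -17210 Ω
Z = 4200 − j17210 Ω
|Z| = √(4200² + 17210²) = 17720 Ω
I = V/|Z| = 4.566 mA
V_C = I·|Z_C| = 0.004566 × 24140 = 110.2 V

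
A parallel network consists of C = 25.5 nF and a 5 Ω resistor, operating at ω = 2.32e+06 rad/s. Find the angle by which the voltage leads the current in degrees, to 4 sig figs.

-16.48°

X_C = 1/(ωC) = 16.90 Ω
Parallel: admittances add. Y = 1/R + jωC
Y = (0.2000 + j0.05916) S
|Y| = 0.2086 S → |Z| = 1/|Y| = 4.795 Ω, ∠Z = −∠Y = -16.48°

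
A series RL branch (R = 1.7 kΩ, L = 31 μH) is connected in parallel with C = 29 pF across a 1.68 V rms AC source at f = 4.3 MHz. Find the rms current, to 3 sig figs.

1.22 mA

ω = 2πf = 2.702e+07 rad/s
X_L = ωL = 838 Ω
X_C = 1/(ωC) = 1280 Ω
Branch 1 (R+jX_L): Z₁ = 1700 + j838 Ω, |Z₁| = 1900 Ω
Branch 2 (−jX_C): Z₂ = −j1280 Ω
Parallel: Z = Z₁Z₂/(Z₁+Z₂), |Z| = 1380 Ω, ∠Z = -49.3°
I = V/|Z| = 1.68/1380 = 1.22 mA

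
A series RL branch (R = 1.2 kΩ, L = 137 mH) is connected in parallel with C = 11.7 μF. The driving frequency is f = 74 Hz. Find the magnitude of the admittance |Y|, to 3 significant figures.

ω = 2πf = 465.0 rad/s
X_L = ωL = 63.7 Ω
X_C = 1/(ωC) = 184 Ω
Branch 1 (R+jX_L): Z₁ = 1200 + j63.7 Ω, |Z₁| = 1200 Ω
Branch 2 (−jX_C): Z₂ = −j184 Ω
Parallel: Z = Z₁Z₂/(Z₁+Z₂), |Z| = 183 Ω, ∠Z = -81.2°
|Y| = 1/|Z| = 5.46 mS

5.46 mS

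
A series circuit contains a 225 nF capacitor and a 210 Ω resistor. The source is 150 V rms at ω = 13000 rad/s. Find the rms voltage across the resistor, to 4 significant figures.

X_C = 1/(ωC) = 341.9 Ω
Z = 210.0 − j341.9 Ω
|Z| = √(210.0² + 341.9²) = 401.2 Ω
I = V/|Z| = 373.9 mA
V_R = I·|Z_R| = 0.3739 × 210.0 = 78.51 V

78.51 V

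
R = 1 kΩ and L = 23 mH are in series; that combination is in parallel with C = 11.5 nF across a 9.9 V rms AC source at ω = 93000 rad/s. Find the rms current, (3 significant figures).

X_L = ωL = 2140 Ω
X_C = 1/(ωC) = 935 Ω
Branch 1 (R+jX_L): Z₁ = 1000 + j2140 Ω, |Z₁| = 2360 Ω
Branch 2 (−jX_C): Z₂ = −j935 Ω
Parallel: Z = Z₁Z₂/(Z₁+Z₂), |Z| = 1410 Ω, ∠Z = -75.3°
I = V/|Z| = 9.9/1410 = 7.02 mA

7.02 mA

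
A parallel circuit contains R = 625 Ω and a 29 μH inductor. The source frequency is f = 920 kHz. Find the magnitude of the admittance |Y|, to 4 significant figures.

ω = 2πf = 5.781e+06 rad/s
X_L = ωL = 167.6 Ω
Parallel: admittances add. Y = 1/R + 1/(jωL)
Y = (0.001600 − j0.005965) S
|Y| = 0.006176 S → |Z| = 1/|Y| = 161.9 Ω, ∠Z = −∠Y = 74.99°

6.176 mS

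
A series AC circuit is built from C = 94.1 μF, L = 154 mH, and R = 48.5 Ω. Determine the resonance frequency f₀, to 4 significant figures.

41.81 Hz

ω₀ = 1/√(LC) = 1/√(0.154 × 9.41e-05) = 262.7 rad/s
f₀ = ω₀/(2π) = 41.81 Hz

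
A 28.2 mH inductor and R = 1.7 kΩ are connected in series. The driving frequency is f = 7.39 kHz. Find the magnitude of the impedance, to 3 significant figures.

2150 Ω

ω = 2πf = 46430 rad/s
X_L = ωL = 1310 Ω
Z = 1700 + j1310 Ω
|Z| = √(1700² + 1310²) = 2150 Ω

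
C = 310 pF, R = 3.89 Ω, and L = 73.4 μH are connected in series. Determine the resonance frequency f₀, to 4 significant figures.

1.055 MHz

ω₀ = 1/√(LC) = 1/√(7.34e-05 × 3.1e-10) = 6.629e+06 rad/s
f₀ = ω₀/(2π) = 1.055 MHz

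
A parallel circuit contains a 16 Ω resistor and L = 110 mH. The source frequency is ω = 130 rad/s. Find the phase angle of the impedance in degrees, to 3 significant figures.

48.2°

X_L = ωL = 14.3 Ω
Parallel: admittances add. Y = 1/R + 1/(jωL)
Y = (0.0625 − j0.0699) S
|Y| = 0.0938 S → |Z| = 1/|Y| = 10.7 Ω, ∠Z = −∠Y = 48.2°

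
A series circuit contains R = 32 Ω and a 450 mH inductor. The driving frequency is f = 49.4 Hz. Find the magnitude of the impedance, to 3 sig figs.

143 Ω

ω = 2πf = 310.4 rad/s
X_L = ωL = 140 Ω
Z = 32.0 + j140 Ω
|Z| = √(32.0² + 140²) = 143 Ω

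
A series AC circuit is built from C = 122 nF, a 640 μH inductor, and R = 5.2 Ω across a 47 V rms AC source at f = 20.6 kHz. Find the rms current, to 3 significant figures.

2.33 A

ω = 2πf = 129400 rad/s
X_L = ωL = 82.8 Ω
X_C = 1/(ωC) = 63.3 Ω
Net reactance X = X_L − X_C = 19.5 Ω
Z = 5.20 + j19.5 Ω
|Z| = √(5.20² + 19.5²) = 20.2 Ω
I = V/|Z| = 47/20.2 = 2.33 A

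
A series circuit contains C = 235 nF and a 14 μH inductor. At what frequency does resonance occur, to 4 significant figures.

87.74 kHz

ω₀ = 1/√(LC) = 1/√(1.4e-05 × 2.35e-07) = 551300 rad/s
f₀ = ω₀/(2π) = 87.74 kHz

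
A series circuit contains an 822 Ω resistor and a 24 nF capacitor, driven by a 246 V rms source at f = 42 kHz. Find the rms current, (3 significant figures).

ω = 2πf = 263900 rad/s
X_C = 1/(ωC) = 158 Ω
Z = 822 − j158 Ω
|Z| = √(822² + 158²) = 837 Ω
I = V/|Z| = 246/837 = 294 mA

294 mA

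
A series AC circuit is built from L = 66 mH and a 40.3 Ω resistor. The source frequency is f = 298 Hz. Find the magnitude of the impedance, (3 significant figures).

130 Ω

ω = 2πf = 1872 rad/s
X_L = ωL = 124 Ω
Z = 40.3 + j124 Ω
|Z| = √(40.3² + 124²) = 130 Ω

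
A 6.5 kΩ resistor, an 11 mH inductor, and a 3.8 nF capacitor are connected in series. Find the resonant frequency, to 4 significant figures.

ω₀ = 1/√(LC) = 1/√(0.011 × 3.8e-09) = 154700 rad/s
f₀ = ω₀/(2π) = 24.62 kHz

24.62 kHz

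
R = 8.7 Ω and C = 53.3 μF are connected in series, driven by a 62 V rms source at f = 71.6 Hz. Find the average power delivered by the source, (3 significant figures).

18.4 W

ω = 2πf = 449.9 rad/s
X_C = 1/(ωC) = 41.7 Ω
Z = 8.70 − j41.7 Ω
|Z| = √(8.70² + 41.7²) = 42.6 Ω
∠Z = arctan(-41.7/8.70) = -78.2°
I = V/|Z| = 1.46 A
P = VI cos φ = 62 × 1.46 × cos(-78.2°) = 18.4 W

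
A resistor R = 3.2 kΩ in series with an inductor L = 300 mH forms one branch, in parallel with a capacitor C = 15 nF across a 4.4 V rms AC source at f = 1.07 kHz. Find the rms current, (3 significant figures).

1000 μA

ω = 2πf = 6723 rad/s
X_L = ωL = 2020 Ω
X_C = 1/(ωC) = 9920 Ω
Branch 1 (R+jX_L): Z₁ = 3200 + j2020 Ω, |Z₁| = 3780 Ω
Branch 2 (−jX_C): Z₂ = −j9920 Ω
Parallel: Z = Z₁Z₂/(Z₁+Z₂), |Z| = 4400 Ω, ∠Z = 10.2°
I = V/|Z| = 4.4/4400 = 1000 μA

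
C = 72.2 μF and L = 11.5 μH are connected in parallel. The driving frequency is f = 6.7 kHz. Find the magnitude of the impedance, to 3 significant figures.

1.03 Ω

ω = 2πf = 42100 rad/s
X_L = ωL = 0.484 Ω
X_C = 1/(ωC) = 0.329 Ω
Parallel: admittances add. Y = 1/(jωL) + jωC
Y = (0 + j0.974) S
|Y| = 0.974 S → |Z| = 1/|Y| = 1.03 Ω, ∠Z = −∠Y = -90.0°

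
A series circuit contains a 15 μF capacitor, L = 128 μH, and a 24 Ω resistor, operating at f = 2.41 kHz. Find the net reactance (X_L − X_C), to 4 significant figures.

ω = 2πf = 15140 rad/s
X_L = ωL = 1.938 Ω
X_C = 1/(ωC) = 4.403 Ω
X = 1.938 − 4.403 = -2.464 Ω

-2.464 Ω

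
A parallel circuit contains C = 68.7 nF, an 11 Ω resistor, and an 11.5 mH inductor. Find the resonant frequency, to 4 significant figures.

ω₀ = 1/√(LC) = 1/√(0.0115 × 6.87e-08) = 35580 rad/s
f₀ = ω₀/(2π) = 5.662 kHz

5.662 kHz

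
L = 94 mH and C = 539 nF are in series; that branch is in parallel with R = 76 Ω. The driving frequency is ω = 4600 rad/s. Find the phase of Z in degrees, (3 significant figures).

X_L = ωL = 432 Ω
X_C = 1/(ωC) = 403 Ω
Branch 1: Z₁ = R = 76.0 Ω
Branch 2 (series LC): Z₂ = j(X_L − X_C) = j29.1 Ω
Parallel: Z = Z₁Z₂/(Z₁+Z₂), |Z| = 27.2 Ω, ∠Z = 69.1°

69.1°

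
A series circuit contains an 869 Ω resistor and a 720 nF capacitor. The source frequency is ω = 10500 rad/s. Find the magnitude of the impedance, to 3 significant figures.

879 Ω

X_C = 1/(ωC) = 132 Ω
Z = 869 − j132 Ω
|Z| = √(869² + 132²) = 879 Ω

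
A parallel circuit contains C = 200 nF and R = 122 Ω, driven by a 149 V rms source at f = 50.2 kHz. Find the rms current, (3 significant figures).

ω = 2πf = 315400 rad/s
X_C = 1/(ωC) = 15.9 Ω
Parallel: admittances add. Y = 1/R + jωC
Y = (0.00820 + j0.0631) S
|Y| = 0.0636 S → |Z| = 1/|Y| = 15.7 Ω, ∠Z = −∠Y = -82.6°
I = V/|Z| = 149/15.7 = 9.48 A

9.48 A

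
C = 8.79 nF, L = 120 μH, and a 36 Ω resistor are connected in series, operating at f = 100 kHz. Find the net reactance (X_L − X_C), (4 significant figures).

ω = 2πf = 628300 rad/s
X_L = ωL = 75.40 Ω
X_C = 1/(ωC) = 181.1 Ω
X = 75.40 − 181.1 = -105.7 Ω

-105.7 Ω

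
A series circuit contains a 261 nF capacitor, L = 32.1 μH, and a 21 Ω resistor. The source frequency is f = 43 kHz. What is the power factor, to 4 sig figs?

ω = 2πf = 270200 rad/s
X_L = ωL = 8.673 Ω
X_C = 1/(ωC) = 14.18 Ω
Net reactance X = X_L − X_C = -5.508 Ω
Z = 21.00 − j5.508 Ω
|Z| = √(21.00² + 5.508²) = 21.71 Ω
∠Z = arctan(-5.508/21.00) = -14.70°
cos φ = cos(-14.70°) = 0.9673

0.9673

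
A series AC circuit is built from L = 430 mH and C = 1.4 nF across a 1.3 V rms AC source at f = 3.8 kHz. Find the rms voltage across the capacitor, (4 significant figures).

1.979 V

ω = 2πf = 23880 rad/s
X_L = ωL = 10270 Ω
X_C = 1/(ωC) = 29920 Ω
Net reactance X = X_L − X_C = -19650 Ω
Z = − j19650 Ω
|Z| = √(0² + 19650²) = 19650 Ω
I = V/|Z| = 66.16 μA
V_C = I·|Z_C| = 6.616e-05 × 29920 = 1.979 V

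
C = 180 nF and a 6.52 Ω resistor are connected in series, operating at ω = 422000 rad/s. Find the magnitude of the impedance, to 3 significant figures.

X_C = 1/(ωC) = 13.2 Ω
Z = 6.52 − j13.2 Ω
|Z| = √(6.52² + 13.2²) = 14.7 Ω

14.7 Ω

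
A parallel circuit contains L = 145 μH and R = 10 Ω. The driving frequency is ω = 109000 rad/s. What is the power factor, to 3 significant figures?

0.845

X_L = ωL = 15.8 Ω
Parallel: admittances add. Y = 1/R + 1/(jωL)
Y = (0.100 − j0.0633) S
|Y| = 0.118 S → |Z| = 1/|Y| = 8.45 Ω, ∠Z = −∠Y = 32.3°
cos φ = cos(32.3°) = 0.845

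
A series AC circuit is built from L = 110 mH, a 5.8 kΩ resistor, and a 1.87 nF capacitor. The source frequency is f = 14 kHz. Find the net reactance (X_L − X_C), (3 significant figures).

ω = 2πf = 87960 rad/s
X_L = ωL = 9680 Ω
X_C = 1/(ωC) = 6080 Ω
X = 9680 − 6080 = 3600 Ω

3600 Ω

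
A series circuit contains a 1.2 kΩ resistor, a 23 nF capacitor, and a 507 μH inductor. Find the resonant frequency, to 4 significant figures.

46.61 kHz

ω₀ = 1/√(LC) = 1/√(0.000507 × 2.3e-08) = 292800 rad/s
f₀ = ω₀/(2π) = 46.61 kHz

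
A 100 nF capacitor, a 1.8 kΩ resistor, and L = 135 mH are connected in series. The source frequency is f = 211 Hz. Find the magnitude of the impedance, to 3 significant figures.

ω = 2πf = 1326 rad/s
X_L = ωL = 179 Ω
X_C = 1/(ωC) = 7540 Ω
Net reactance X = X_L − X_C = -7360 Ω
Z = 1800 − j7360 Ω
|Z| = √(1800² + 7360²) = 7580 Ω

7580 Ω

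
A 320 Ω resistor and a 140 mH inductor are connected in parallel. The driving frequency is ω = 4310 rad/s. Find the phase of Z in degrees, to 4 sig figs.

X_L = ωL = 603.4 Ω
Parallel: admittances add. Y = 1/R + 1/(jωL)
Y = (0.003125 − j0.001657) S
|Y| = 0.003537 S → |Z| = 1/|Y| = 282.7 Ω, ∠Z = −∠Y = 27.94°

27.94°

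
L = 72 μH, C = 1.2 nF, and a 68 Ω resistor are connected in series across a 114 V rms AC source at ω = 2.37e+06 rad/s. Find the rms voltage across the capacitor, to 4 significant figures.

207.3 V

X_L = ωL = 170.6 Ω
X_C = 1/(ωC) = 351.6 Ω
Net reactance X = X_L − X_C = -181.0 Ω
Z = 68.00 − j181.0 Ω
|Z| = √(68.00² + 181.0²) = 193.3 Ω
I = V/|Z| = 589.7 mA
V_C = I·|Z_C| = 0.5897 × 351.6 = 207.3 V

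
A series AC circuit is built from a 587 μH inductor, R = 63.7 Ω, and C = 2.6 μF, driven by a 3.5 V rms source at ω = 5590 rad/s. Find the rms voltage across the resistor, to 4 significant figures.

X_L = ωL = 3.281 Ω
X_C = 1/(ωC) = 68.80 Ω
Net reactance X = X_L − X_C = -65.52 Ω
Z = 63.70 − j65.52 Ω
|Z| = √(63.70² + 65.52²) = 91.38 Ω
I = V/|Z| = 38.30 mA
V_R = I·|Z_R| = 0.03830 × 63.70 = 2.440 V

2.440 V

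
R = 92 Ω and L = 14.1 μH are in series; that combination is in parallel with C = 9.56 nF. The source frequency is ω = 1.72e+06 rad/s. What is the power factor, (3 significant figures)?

0.594

X_L = ωL = 24.3 Ω
X_C = 1/(ωC) = 60.8 Ω
Branch 1 (R+jX_L): Z₁ = 92.0 + j24.3 Ω, |Z₁| = 95.1 Ω
Branch 2 (−jX_C): Z₂ = −j60.8 Ω
Parallel: Z = Z₁Z₂/(Z₁+Z₂), |Z| = 58.4 Ω, ∠Z = -53.6°
cos φ = cos(-53.6°) = 0.594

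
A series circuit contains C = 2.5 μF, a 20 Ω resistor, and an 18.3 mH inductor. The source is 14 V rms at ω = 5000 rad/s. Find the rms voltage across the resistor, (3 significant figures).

12.1 V

X_L = ωL = 91.5 Ω
X_C = 1/(ωC) = 80.0 Ω
Net reactance X = X_L − X_C = 11.5 Ω
Z = 20.0 + j11.5 Ω
|Z| = √(20.0² + 11.5²) = 23.1 Ω
I = V/|Z| = 607 mA
V_R = I·|Z_R| = 0.607 × 20.0 = 12.1 V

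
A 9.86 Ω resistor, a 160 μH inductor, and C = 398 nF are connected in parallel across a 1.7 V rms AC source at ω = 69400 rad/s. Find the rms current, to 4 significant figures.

202.5 mA

X_L = ωL = 11.10 Ω
X_C = 1/(ωC) = 36.20 Ω
Parallel: admittances add. Y = 1/R + 1/(jωL) + jωC
Y = (0.1014 − j0.06244) S
|Y| = 0.1191 S → |Z| = 1/|Y| = 8.396 Ω, ∠Z = −∠Y = 31.62°
I = V/|Z| = 1.7/8.396 = 202.5 mA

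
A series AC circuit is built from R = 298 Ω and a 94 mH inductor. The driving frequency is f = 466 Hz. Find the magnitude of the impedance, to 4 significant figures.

405.7 Ω

ω = 2πf = 2928 rad/s
X_L = ωL = 275.2 Ω
Z = 298.0 + j275.2 Ω
|Z| = √(298.0² + 275.2²) = 405.7 Ω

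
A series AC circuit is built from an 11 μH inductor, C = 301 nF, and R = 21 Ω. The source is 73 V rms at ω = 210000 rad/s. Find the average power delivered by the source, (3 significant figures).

X_L = ωL = 2.31 Ω
X_C = 1/(ωC) = 15.8 Ω
Net reactance X = X_L − X_C = -13.5 Ω
Z = 21.0 − j13.5 Ω
|Z| = √(21.0² + 13.5²) = 25.0 Ω
∠Z = arctan(-13.5/21.0) = -32.8°
I = V/|Z| = 2.92 A
P = VI cos φ = 73 × 2.92 × cos(-32.8°) = 179 W

179 W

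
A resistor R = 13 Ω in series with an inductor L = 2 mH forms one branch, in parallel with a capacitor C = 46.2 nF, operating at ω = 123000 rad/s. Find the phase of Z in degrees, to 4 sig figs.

X_L = ωL = 246.0 Ω
X_C = 1/(ωC) = 176.0 Ω
Branch 1 (R+jX_L): Z₁ = 13.00 + j246.0 Ω, |Z₁| = 246.3 Ω
Branch 2 (−jX_C): Z₂ = −j176.0 Ω
Parallel: Z = Z₁Z₂/(Z₁+Z₂), |Z| = 608.7 Ω, ∠Z = -82.51°

-82.51°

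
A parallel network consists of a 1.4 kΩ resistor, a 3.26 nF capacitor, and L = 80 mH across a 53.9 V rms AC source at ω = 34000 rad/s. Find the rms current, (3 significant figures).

40.9 mA

X_L = ωL = 2720 Ω
X_C = 1/(ωC) = 9020 Ω
Parallel: admittances add. Y = 1/R + 1/(jωL) + jωC
Y = (0.000714 − j0.000257) S
|Y| = 0.000759 S → |Z| = 1/|Y| = 1320 Ω, ∠Z = −∠Y = 19.8°
I = V/|Z| = 53.9/1320 = 40.9 mA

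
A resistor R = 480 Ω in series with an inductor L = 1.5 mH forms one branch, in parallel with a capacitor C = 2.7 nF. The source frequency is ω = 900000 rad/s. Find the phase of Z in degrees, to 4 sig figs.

X_L = ωL = 1350 Ω
X_C = 1/(ωC) = 411.5 Ω
Branch 1 (R+jX_L): Z₁ = 480.0 + j1350 Ω, |Z₁| = 1433 Ω
Branch 2 (−jX_C): Z₂ = −j411.5 Ω
Parallel: Z = Z₁Z₂/(Z₁+Z₂), |Z| = 559.4 Ω, ∠Z = -82.48°

-82.48°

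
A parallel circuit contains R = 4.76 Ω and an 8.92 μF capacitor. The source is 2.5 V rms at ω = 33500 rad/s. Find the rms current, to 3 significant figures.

X_C = 1/(ωC) = 3.35 Ω
Parallel: admittances add. Y = 1/R + jωC
Y = (0.210 + j0.299) S
|Y| = 0.365 S → |Z| = 1/|Y| = 2.74 Ω, ∠Z = −∠Y = -54.9°
I = V/|Z| = 2.5/2.74 = 913 mA

913 mA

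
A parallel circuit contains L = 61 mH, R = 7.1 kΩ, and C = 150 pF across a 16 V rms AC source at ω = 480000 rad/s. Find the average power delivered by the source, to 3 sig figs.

X_L = ωL = 29300 Ω
X_C = 1/(ωC) = 13900 Ω
Parallel: admittances add. Y = 1/R + 1/(jωL) + jωC
Y = (0.000141 + j3.78e-05) S
|Y| = 0.000146 S → |Z| = 1/|Y| = 6860 Ω, ∠Z = −∠Y = -15.0°
I = V/|Z| = 2.33 mA
P = VI cos φ = 16 × 0.00233 × cos(-15.0°) = 36.1 mW

36.1 mW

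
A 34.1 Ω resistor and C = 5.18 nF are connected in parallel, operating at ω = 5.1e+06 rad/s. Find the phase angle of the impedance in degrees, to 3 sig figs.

-42.0°

X_C = 1/(ωC) = 37.9 Ω
Parallel: admittances add. Y = 1/R + jωC
Y = (0.0293 + j0.0264) S
|Y| = 0.0395 S → |Z| = 1/|Y| = 25.3 Ω, ∠Z = −∠Y = -42.0°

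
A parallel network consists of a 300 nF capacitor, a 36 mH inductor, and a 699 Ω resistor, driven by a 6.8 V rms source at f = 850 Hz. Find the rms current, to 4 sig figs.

ω = 2πf = 5341 rad/s
X_L = ωL = 192.3 Ω
X_C = 1/(ωC) = 624.1 Ω
Parallel: admittances add. Y = 1/R + 1/(jωL) + jωC
Y = (0.001431 − j0.003599) S
|Y| = 0.003873 S → |Z| = 1/|Y| = 258.2 Ω, ∠Z = −∠Y = 68.32°
I = V/|Z| = 6.8/258.2 = 26.34 mA

26.34 mA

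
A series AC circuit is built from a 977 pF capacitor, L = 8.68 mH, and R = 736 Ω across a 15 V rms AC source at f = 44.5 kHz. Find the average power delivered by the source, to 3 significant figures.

ω = 2πf = 279600 rad/s
X_L = ωL = 2430 Ω
X_C = 1/(ωC) = 3660 Ω
Net reactance X = X_L − X_C = -1230 Ω
Z = 736 − j1230 Ω
|Z| = √(736² + 1230²) = 1440 Ω
∠Z = arctan(-1230/736) = -59.2°
I = V/|Z| = 10.4 mA
P = VI cos φ = 15 × 0.0104 × cos(-59.2°) = 80.2 mW

80.2 mW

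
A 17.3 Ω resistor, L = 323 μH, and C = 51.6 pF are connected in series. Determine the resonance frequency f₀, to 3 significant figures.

1.23 MHz

ω₀ = 1/√(LC) = 1/√(0.000323 × 5.16e-11) = 7.746e+06 rad/s
f₀ = ω₀/(2π) = 1.23 MHz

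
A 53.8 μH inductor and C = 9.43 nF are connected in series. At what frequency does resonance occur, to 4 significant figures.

223.4 kHz

ω₀ = 1/√(LC) = 1/√(5.38e-05 × 9.43e-09) = 1.404e+06 rad/s
f₀ = ω₀/(2π) = 223.4 kHz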